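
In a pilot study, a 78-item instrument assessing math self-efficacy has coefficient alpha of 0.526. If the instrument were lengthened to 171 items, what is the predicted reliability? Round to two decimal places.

0.71

Length ratio n = 171/78 = 2.1923
Spearman-Brown: r_new = n·r / (1 + (n − 1)·r)
r_new = 2.1923·0.526 / [1 + (2.1923 − 1)·0.526]
r_new = 1.1531 / 1.6271 ≈ 0.7087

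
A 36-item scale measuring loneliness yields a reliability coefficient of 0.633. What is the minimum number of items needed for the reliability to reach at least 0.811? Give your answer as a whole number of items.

Invert Spearman-Brown to solve for n:
n = r*(1 − r) / [ r (1 − r*) ]
n = 0.811(1 − 0.633) / [0.633(1 − 0.811)]
n = 0.297637 / 0.119637 ≈ 2.4878
2.4878 × 36 = 89.56 → 90 items

90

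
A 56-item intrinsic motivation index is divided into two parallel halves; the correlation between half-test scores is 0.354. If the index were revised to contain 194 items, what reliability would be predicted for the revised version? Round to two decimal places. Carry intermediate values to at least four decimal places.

0.79

First correct the split-half correlation to full-test reliability: r_full = 2 × 0.354 / (1 + 0.354) ≈ 0.5229
Length factor from 56 to 194 items: n = 194/56 = 3.4643
r_new = n·r_full / (1 + (n − 1)·r_full) = 1.8115 / 2.2886 ≈ 0.7915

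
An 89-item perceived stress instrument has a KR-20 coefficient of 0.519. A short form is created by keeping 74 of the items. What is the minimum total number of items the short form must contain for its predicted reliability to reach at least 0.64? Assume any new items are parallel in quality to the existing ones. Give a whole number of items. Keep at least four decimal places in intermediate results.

First, r for the 74-item form: n = 74/89 = 0.8315, so r_74 = 0.8315·0.519/(1 + (0.8315 − 1)·0.519) = 0.4729
Then solve for n' with r_old = 0.4729, r_target = 0.64: n' = 0.64(1 − 0.4729)/[0.4729(1 − 0.64)] = 1.9815
Items = 1.9815 × 74 ≈ 146.63 → 147

147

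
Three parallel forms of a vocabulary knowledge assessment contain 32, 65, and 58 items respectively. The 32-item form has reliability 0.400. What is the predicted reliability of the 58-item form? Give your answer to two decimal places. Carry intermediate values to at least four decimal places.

0.55

The 65-item form is not needed; work directly from the 32-item form with n = 58/32 = 1.8125.
r_{58} = n·r / (1 + (n − 1)·r) = 0.7250 / 1.3250 ≈ 0.5472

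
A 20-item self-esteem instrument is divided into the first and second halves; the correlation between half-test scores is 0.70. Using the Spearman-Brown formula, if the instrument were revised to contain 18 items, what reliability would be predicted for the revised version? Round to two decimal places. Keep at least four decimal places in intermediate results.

0.81

First correct the split-half correlation to full-test reliability: r_full = 2 × 0.70 / (1 + 0.70) ≈ 0.8235
Then adjust to 18 items: n = 18/20 = 0.9000
r_new = n·r_full / (1 + (n − 1)·r_full) = 0.7411 / 0.9177 ≈ 0.8076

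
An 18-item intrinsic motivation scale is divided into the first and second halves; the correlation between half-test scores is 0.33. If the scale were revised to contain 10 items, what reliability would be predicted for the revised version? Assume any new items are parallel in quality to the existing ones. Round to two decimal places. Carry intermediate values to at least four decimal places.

0.35

First correct the split-half correlation to full-test reliability: r_full = 2 × 0.33 / (1 + 0.33) ≈ 0.4962
Then adjust to 10 items: n = 10/18 = 0.5556
r_new = n·r_full / (1 + (n − 1)·r_full) = 0.2757 / 0.7795 ≈ 0.3537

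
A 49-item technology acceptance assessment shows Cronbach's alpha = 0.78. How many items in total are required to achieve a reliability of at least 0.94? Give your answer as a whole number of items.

n = [0.94 × 0.22] / [0.78 × 0.06]
n = 0.2068 / 0.0468 ≈ 4.4188
So the test needs 4.4188 × 49 ≈ 216.52 items; rounding up, 217.

217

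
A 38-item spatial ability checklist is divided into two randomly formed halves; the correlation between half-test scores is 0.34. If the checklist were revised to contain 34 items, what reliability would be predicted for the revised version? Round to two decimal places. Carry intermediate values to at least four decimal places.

0.48

Spearman-Brown correction (n = 2): r_full = 2·0.34/(1 + 0.34) = 0.5075
Length factor from 38 to 34 items: n = 34/38 = 0.8947
r_new = n·r_full / (1 + (n − 1)·r_full) = 0.4541 / 0.9466 ≈ 0.4797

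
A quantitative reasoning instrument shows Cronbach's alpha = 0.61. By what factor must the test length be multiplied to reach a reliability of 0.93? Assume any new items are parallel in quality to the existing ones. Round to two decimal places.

8.49

Invert Spearman-Brown to solve for n:
n = r*(1 − r) / [ r (1 − r*) ]
n = 0.93 × (1 − 0.61) / [ 0.61 × (1 − 0.93) ]
n = 0.3627 / 0.0427 ≈ 8.4941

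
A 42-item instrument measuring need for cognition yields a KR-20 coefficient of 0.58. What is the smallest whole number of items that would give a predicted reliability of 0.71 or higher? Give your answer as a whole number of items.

75

Rearranging the Spearman-Brown formula for n,
n = r_target (1 − r_old) / [ r_old (1 − r_target) ]
n = 0.71 × (1 − 0.58) / [ 0.58 × (1 − 0.71) ]
n = 0.2982 / 0.1682 ≈ 1.7729
1.7729 × 42 = 74.46 → 75 items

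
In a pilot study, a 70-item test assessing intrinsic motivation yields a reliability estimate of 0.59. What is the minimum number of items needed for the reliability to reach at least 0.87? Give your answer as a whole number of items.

326

n = [0.87 × 0.41] / [0.59 × 0.13]
n = 0.3567 / 0.0767 ≈ 4.6506
So the test needs 4.6506 × 70 ≈ 325.54 items; rounding up, 326.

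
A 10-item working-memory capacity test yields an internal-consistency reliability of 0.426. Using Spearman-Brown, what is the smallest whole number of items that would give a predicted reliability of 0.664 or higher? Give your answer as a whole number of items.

27

Invert Spearman-Brown to solve for n:
n = r_target (1 − r_old) / [ r_old (1 − r_target) ]
n = 0.664(1 − 0.426) / [0.426(1 − 0.664)]
  = 0.381136 / 0.143136 = 2.6628
So the test needs 2.6628 × 10 ≈ 26.63 items; rounding up, 27.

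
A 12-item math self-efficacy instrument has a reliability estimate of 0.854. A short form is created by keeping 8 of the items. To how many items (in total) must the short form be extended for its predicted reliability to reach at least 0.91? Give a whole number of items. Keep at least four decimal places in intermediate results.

First, r for the 8-item form: n = 8/12 = 0.6667, so r_8 = 0.6667·0.854/(1 + (0.6667 − 1)·0.854) = 0.7959
Length factor from the short form to reach 0.91: n' = 0.91(1 − 0.7959) / [0.7959(1 − 0.91)] ≈ 2.5929
Total items = 2.5929 × 8 = 20.74, rounded up to 21.

21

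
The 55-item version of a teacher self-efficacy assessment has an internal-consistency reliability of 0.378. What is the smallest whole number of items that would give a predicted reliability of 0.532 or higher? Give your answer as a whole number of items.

n = 0.532 × (1 − 0.378) / [ 0.378 × (1 − 0.532) ]
  = 0.330904 / 0.176904 = 1.8705
So the test needs 1.8705 × 55 ≈ 102.88 items; rounding up, 103.

103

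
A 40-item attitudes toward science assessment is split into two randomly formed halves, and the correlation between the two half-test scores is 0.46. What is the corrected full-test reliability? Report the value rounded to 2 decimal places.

Apply the Spearman-Brown correction with n = 2:
r_full = 2(0.46) / (1 + 0.46)
       = 0.9200 / 1.4600 = 0.6301

0.63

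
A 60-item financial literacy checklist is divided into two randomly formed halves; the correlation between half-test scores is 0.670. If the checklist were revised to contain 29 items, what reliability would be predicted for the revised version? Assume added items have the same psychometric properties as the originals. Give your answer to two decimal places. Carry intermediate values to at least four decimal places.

0.66

First correct the split-half correlation to full-test reliability: r_full = 2 × 0.670 / (1 + 0.670) ≈ 0.8024
Then adjust to 29 items: n = 29/60 = 0.4833
r_new = n·r_full / (1 + (n − 1)·r_full) = 0.3878 / 0.5854 ≈ 0.6625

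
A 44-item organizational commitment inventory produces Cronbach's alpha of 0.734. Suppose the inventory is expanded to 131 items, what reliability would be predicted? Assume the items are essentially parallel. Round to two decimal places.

0.89

The new length is 131/44 = 2.9773 times the old.
r_new = 2.9773·0.734 / [1 + (2.9773 − 1)·0.734]
     = 2.1853 / 2.4513 = 0.8915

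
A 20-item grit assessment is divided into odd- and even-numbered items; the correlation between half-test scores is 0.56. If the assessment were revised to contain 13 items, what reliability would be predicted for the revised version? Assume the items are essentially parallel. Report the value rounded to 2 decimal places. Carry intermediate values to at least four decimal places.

First correct the split-half correlation to full-test reliability: r_full = 2 × 0.56 / (1 + 0.56) ≈ 0.7179
Then adjust to 13 items: n = 13/20 = 0.6500
r_new = n·r_full / (1 + (n − 1)·r_full) = 0.4666 / 0.7487 ≈ 0.6232

0.62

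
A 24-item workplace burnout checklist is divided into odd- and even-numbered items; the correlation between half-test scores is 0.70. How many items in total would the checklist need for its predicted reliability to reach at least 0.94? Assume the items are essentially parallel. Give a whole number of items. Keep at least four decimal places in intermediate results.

81

Corrected full-test reliability: r_full = 2 × 0.70 / (1 + 0.70) ≈ 0.8235
n = r_tgt(1 − r_full) / [r_full(1 − r_tgt)] = 0.94 × 0.1765 / (0.8235 × 0.06) ≈ 3.3578
Required items = 3.3578 × 24 = 80.59, so 81 items.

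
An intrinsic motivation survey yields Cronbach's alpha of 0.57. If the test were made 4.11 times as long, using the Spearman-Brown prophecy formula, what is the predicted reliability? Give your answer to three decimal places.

0.845

Apply the Spearman-Brown prophecy formula, r' = nr / [1 + (n − 1)r]:
r_new = (4.11 × 0.57) / (1 + (4.11 − 1) × 0.57)
     = 2.3427 / 2.7727 = 0.8449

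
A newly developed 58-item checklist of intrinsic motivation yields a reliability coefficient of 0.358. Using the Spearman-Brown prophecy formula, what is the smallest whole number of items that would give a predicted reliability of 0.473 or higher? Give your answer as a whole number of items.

Rearranging the Spearman-Brown formula for n,
n = r_target (1 − r_old) / [ r_old (1 − r_target) ]
n = 0.473 × (1 − 0.358) / [ 0.358 × (1 − 0.473) ]
  = 0.303666 / 0.188666 = 1.6095
1.6095 × 58 = 93.35 → 94 items

94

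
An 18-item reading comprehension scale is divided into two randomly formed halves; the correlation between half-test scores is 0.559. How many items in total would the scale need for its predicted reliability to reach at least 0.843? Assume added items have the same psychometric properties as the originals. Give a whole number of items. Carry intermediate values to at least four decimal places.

Corrected full-test reliability: r_full = 2 × 0.559 / (1 + 0.559) ≈ 0.7171
Solve Spearman-Brown for n: n = 0.843(1 − 0.7171) / [0.7171(1 − 0.843)] = 2.1183
Items = 2.1183 × 18 ≈ 38.13 → 39

39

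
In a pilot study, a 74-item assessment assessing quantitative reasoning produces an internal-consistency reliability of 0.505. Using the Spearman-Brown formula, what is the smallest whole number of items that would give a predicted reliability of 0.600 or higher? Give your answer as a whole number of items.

Spearman-Brown solved for the length factor n:
n = r*(1 − r) / [ r (1 − r*) ]
n = 0.600 × (1 − 0.505) / [ 0.505 × (1 − 0.600) ]
  = 0.297000 / 0.202000 = 1.4703
Items needed = n × 74 = 1.4703 × 74 ≈ 108.80 → round up to 109

109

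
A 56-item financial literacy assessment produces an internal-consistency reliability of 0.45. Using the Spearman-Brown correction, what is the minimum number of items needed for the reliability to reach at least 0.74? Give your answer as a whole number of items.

195

Spearman-Brown solved for the length factor n:
n = r_target (1 − r_old) / [ r_old (1 − r_target) ]
n = [0.74 × 0.55] / [0.45 × 0.26]
n = 0.4070 / 0.1170 ≈ 3.4786
3.4786 × 56 = 194.80 → 195 items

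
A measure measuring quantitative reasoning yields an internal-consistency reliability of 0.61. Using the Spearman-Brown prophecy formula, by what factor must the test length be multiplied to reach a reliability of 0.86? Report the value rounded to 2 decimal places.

3.93

Rearranging the Spearman-Brown formula for n,
n = r_target (1 − r_old) / [ r_old (1 − r_target) ]
n = [0.86 × 0.39] / [0.61 × 0.14]
  = 0.3354 / 0.0854 = 3.9274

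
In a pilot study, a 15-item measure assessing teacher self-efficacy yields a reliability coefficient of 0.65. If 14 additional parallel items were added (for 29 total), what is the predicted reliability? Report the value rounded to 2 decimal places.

Length ratio n = 29/15 = 1.9333
r_new = (1.9333 × 0.65) / (1 + (1.9333 − 1) × 0.65)
r_new = 1.2566 / 1.6066 ≈ 0.7821

0.78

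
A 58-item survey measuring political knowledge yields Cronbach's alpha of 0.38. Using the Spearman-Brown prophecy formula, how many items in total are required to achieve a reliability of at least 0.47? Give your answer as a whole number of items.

84

Spearman-Brown solved for the length factor n:
n = r_target (1 − r_old) / [ r_old (1 − r_target) ]
n = [0.47 × 0.62] / [0.38 × 0.53]
n = 0.2914 / 0.2014 ≈ 1.4469
1.4469 × 58 = 83.92 → 84 items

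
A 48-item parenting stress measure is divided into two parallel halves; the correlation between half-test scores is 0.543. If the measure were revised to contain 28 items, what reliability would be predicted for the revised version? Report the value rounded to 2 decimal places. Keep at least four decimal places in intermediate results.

0.58

Full-test reliability from the split-half r: r_full = 2(0.543)/(1 + 0.543) = 0.7038
Then adjust to 28 items: n = 28/48 = 0.5833
r_new = n·r_full / (1 + (n − 1)·r_full) = 0.4105 / 0.7067 ≈ 0.5809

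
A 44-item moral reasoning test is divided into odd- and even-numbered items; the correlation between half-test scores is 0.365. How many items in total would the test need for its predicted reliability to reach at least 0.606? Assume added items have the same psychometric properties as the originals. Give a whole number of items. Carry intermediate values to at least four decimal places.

59

Corrected full-test reliability: r_full = 2 × 0.365 / (1 + 0.365) ≈ 0.5348
Solve Spearman-Brown for n: n = 0.606(1 − 0.5348) / [0.5348(1 − 0.606)] = 1.3379
Required items = 1.3379 × 44 = 58.87, so 59 items.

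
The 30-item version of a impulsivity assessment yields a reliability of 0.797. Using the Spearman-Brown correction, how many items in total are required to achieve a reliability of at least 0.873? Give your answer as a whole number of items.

Spearman-Brown solved for the length factor n:
n = r*(1 − r) / [ r (1 − r*) ]
n = 0.873 × (1 − 0.797) / [ 0.797 × (1 − 0.873) ]
n = 0.177219 / 0.101219 ≈ 1.7508
Items needed = n × 30 = 1.7508 × 30 ≈ 52.52 → round up to 53

53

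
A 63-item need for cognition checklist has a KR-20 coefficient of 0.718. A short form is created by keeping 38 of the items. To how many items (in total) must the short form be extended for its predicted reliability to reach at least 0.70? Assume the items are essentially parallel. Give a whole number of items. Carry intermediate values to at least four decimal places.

58

First, r for the 38-item form: n = 38/63 = 0.6032, so r_38 = 0.6032·0.718/(1 + (0.6032 − 1)·0.718) = 0.6056
Then solve for n' with r_old = 0.6056, r_target = 0.70: n' = 0.70(1 − 0.6056)/[0.6056(1 − 0.70)] = 1.5196
Items = 1.5196 × 38 ≈ 57.74 → 58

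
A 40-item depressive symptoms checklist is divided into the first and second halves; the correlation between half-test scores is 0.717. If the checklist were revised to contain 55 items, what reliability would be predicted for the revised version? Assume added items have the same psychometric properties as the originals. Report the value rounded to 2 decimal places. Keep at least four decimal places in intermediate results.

Spearman-Brown correction (n = 2): r_full = 2·0.717/(1 + 0.717) = 0.8352
Length factor from 40 to 55 items: n = 55/40 = 1.3750
r_new = n·r_full / (1 + (n − 1)·r_full) = 1.1484 / 1.3132 ≈ 0.8745

0.87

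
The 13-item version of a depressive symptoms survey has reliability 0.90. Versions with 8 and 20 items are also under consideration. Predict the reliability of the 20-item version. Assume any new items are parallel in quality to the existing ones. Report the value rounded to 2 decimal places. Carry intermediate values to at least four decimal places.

The 8-item form is not needed; work directly from the 13-item form with n = 20/13 = 1.5385.
r_{20} = n·r / (1 + (n − 1)·r) = 1.3846 / 1.4847 ≈ 0.9326

0.93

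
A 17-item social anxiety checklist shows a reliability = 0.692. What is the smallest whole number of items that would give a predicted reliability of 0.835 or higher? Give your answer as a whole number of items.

n = 0.835(1 − 0.692) / [0.692(1 − 0.835)]
  = 0.257180 / 0.114180 = 2.2524
So the test needs 2.2524 × 17 ≈ 38.29 items; rounding up, 39.

39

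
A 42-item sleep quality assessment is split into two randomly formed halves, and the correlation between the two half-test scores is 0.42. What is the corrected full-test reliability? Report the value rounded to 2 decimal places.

Each half is half the length of the full test, so the full test is n = 2 times a half.
r_full = 2r_hh / (1 + r_hh) = 2 × 0.42 / (1 + 0.42)
       = 0.8400 / 1.4200 = 0.5915

0.59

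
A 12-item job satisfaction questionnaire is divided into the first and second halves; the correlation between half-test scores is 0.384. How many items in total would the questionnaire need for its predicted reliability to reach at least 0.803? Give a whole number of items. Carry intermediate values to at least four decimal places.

40

Corrected full-test reliability: r_full = 2 × 0.384 / (1 + 0.384) ≈ 0.5549
Solve Spearman-Brown for n: n = 0.803(1 − 0.5549) / [0.5549(1 − 0.803)] = 3.2696
Items = 3.2696 × 12 ≈ 39.24 → 40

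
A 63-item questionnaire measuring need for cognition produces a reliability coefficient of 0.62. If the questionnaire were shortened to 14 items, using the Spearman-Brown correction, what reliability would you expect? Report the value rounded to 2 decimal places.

0.27

The new length is 14/63 = 0.2222 times the old.
Spearman-Brown: r_new = n·r / (1 + (n − 1)·r)
r_new = 0.2222·0.62 / [1 + (0.2222 − 1)·0.62]
     = 0.1378 / 0.5178 = 0.2661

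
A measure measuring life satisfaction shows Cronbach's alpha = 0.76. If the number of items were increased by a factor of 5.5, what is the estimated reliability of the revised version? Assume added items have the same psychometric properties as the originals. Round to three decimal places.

Spearman-Brown: r_new = n·r / (1 + (n − 1)·r)
r_new = 5.5·0.76 / [1 + (5.5 − 1)·0.76]
r_new = 4.1800 / 4.4200 ≈ 0.9457

0.946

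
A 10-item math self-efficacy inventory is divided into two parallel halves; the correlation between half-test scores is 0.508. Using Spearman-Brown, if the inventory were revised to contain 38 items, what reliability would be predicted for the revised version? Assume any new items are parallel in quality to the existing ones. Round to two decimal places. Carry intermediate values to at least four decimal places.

Full-test reliability from the split-half r: r_full = 2(0.508)/(1 + 0.508) = 0.6737
Then adjust to 38 items: n = 38/10 = 3.8000
r_new = n·r_full / (1 + (n − 1)·r_full) = 2.5601 / 2.8864 ≈ 0.8870

0.89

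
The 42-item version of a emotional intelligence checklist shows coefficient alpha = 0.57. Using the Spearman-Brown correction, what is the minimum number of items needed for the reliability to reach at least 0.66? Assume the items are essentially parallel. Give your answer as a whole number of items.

n = [0.66 × 0.43] / [0.57 × 0.34]
n = 0.2838 / 0.1938 ≈ 1.4644
Items needed = n × 42 = 1.4644 × 42 ≈ 61.50 → round up to 62

62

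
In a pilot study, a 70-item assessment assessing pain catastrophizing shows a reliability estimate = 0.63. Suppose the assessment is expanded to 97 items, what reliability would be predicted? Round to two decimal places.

n = 97/70 = 1.3857
By Spearman-Brown, r_new = n r / (1 + (n − 1) r).
r_new = (1.3857 × 0.63) / (1 + (1.3857 − 1) × 0.63)
r_new = 0.8730 / 1.2430 ≈ 0.7023

0.70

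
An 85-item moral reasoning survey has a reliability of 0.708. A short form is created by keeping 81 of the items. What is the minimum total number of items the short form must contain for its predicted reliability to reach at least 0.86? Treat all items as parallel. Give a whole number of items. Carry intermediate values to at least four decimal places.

216

First, r for the 81-item form: n = 81/85 = 0.9529, so r_81 = 0.9529·0.708/(1 + (0.9529 − 1)·0.708) = 0.6979
Length factor from the short form to reach 0.86: n' = 0.86(1 − 0.6979) / [0.6979(1 − 0.86)] ≈ 2.6591
Total items = 2.6591 × 81 = 215.39, rounded up to 216.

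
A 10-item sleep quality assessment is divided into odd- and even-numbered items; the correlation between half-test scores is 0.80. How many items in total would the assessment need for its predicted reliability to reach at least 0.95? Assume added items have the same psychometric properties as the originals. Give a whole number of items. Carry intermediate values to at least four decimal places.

24

Corrected full-test reliability: r_full = 2 × 0.80 / (1 + 0.80) ≈ 0.8889
Solve Spearman-Brown for n: n = 0.95(1 − 0.8889) / [0.8889(1 − 0.95)] = 2.3747
Required items = 2.3747 × 10 = 23.75, so 24 items.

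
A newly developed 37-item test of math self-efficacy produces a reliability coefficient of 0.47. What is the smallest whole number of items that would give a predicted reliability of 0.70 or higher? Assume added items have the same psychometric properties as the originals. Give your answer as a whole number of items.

Spearman-Brown solved for the length factor n:
n = r*(1 − r) / [ r (1 − r*) ]
n = 0.70(1 − 0.47) / [0.47(1 − 0.70)]
n = 0.3710 / 0.1410 ≈ 2.6312
2.6312 × 37 = 97.35 → 98 items

98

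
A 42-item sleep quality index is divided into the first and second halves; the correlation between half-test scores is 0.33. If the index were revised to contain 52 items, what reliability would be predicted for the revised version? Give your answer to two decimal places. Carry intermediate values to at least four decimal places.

0.55

First correct the split-half correlation to full-test reliability: r_full = 2 × 0.33 / (1 + 0.33) ≈ 0.4962
Then adjust to 52 items: n = 52/42 = 1.2381
r_new = n·r_full / (1 + (n − 1)·r_full) = 0.6143 / 1.1181 ≈ 0.5494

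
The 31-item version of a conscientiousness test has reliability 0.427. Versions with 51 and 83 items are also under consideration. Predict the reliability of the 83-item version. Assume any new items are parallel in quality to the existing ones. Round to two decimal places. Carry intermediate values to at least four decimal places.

0.67

The 51-item form is not needed; work directly from the 31-item form with n = 83/31 = 2.6774.
r_{83} = n·r / (1 + (n − 1)·r) = 1.1432 / 1.7162 ≈ 0.6661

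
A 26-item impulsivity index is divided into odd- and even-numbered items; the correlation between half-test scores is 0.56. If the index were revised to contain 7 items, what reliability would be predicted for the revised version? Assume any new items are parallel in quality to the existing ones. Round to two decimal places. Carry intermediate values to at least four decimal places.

Spearman-Brown correction (n = 2): r_full = 2·0.56/(1 + 0.56) = 0.7179
Length factor from 26 to 7 items: n = 7/26 = 0.2692
r_new = n·r_full / (1 + (n − 1)·r_full) = 0.1933 / 0.4754 ≈ 0.4066

0.41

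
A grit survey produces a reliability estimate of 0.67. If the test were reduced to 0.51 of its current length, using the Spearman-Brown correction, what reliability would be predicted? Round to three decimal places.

Spearman-Brown: r_new = n·r / (1 + (n − 1)·r)
r_new = 0.51·0.67 / [1 + (0.51 − 1)·0.67]
r_new = 0.3417 / 0.6717 ≈ 0.5087

0.509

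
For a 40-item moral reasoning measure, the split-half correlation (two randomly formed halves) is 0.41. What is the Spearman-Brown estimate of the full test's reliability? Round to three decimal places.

Each half is half the length of the full test, so the full test is n = 2 times a half.
r_full = 2r_hh / (1 + r_hh) = 2 × 0.41 / (1 + 0.41)
       = 0.8200 / 1.4100 = 0.5816

0.582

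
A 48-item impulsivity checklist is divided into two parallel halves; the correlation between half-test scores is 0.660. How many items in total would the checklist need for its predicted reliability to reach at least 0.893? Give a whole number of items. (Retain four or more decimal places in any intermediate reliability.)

104

r_full = 2(0.660)/(1 + 0.660) = 0.7952
n = r_tgt(1 − r_full) / [r_full(1 − r_tgt)] = 0.893 × 0.2048 / (0.7952 × 0.107) ≈ 2.1494
Required items = 2.1494 × 48 = 103.17, so 104 items.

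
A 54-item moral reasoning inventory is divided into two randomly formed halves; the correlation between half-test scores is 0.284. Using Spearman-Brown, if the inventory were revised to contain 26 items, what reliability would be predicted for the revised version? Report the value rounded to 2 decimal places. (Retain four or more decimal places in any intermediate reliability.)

First correct the split-half correlation to full-test reliability: r_full = 2 × 0.284 / (1 + 0.284) ≈ 0.4424
Then adjust to 26 items: n = 26/54 = 0.4815
r_new = n·r_full / (1 + (n − 1)·r_full) = 0.2130 / 0.7706 ≈ 0.2764

0.28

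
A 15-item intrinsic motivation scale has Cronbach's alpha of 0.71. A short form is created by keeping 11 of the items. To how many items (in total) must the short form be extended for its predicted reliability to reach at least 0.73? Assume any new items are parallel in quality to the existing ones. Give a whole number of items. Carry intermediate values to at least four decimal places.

First, r for the 11-item form: n = 11/15 = 0.7333, so r_11 = 0.7333·0.71/(1 + (0.7333 − 1)·0.71) = 0.6423
Length factor from the short form to reach 0.73: n' = 0.73(1 − 0.6423) / [0.6423(1 − 0.73)] ≈ 1.5057
Items = 1.5057 × 11 ≈ 16.56 → 17

17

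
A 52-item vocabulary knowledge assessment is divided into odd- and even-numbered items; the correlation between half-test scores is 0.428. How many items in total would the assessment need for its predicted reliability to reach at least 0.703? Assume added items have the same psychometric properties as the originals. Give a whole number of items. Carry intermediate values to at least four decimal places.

r_full = 2(0.428)/(1 + 0.428) = 0.5994
Solve Spearman-Brown for n: n = 0.703(1 − 0.5994) / [0.5994(1 − 0.703)] = 1.5820
Items = 1.5820 × 52 ≈ 82.26 → 83

83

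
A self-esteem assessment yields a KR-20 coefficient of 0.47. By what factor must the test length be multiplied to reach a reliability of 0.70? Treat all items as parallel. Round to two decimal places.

Spearman-Brown solved for the length factor n:
n = r*(1 − r) / [ r (1 − r*) ]
n = [0.70 × 0.53] / [0.47 × 0.30]
  = 0.3710 / 0.1410 = 2.6312

2.63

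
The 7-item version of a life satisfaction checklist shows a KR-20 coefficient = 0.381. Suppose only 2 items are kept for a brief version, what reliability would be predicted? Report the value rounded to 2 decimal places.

0.15

n = 2/7 = 0.2857
r_new = (0.2857 × 0.381) / (1 + (0.2857 − 1) × 0.381)
r_new = 0.1089 / 0.7279 ≈ 0.1496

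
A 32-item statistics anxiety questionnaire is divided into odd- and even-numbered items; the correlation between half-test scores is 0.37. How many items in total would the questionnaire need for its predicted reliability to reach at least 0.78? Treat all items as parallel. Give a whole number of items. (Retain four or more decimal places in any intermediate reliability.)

97

r_full = 2(0.37)/(1 + 0.37) = 0.5401
Solve Spearman-Brown for n: n = 0.78(1 − 0.5401) / [0.5401(1 − 0.78)] = 3.0190
Required items = 3.0190 × 32 = 96.61, so 97 items.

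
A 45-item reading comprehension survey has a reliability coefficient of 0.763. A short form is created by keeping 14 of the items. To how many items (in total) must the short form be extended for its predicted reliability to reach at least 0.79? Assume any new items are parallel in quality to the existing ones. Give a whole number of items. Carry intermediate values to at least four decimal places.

53

First, r for the 14-item form: n = 14/45 = 0.3111, so r_14 = 0.3111·0.763/(1 + (0.3111 − 1)·0.763) = 0.5004
Length factor from the short form to reach 0.79: n' = 0.79(1 − 0.5004) / [0.5004(1 − 0.79)] ≈ 3.7559
Items = 3.7559 × 14 ≈ 52.58 → 53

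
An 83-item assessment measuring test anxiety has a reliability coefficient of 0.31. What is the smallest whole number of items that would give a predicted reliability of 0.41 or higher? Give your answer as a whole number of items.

Rearranging the Spearman-Brown formula for n,
n = r_target (1 − r_old) / [ r_old (1 − r_target) ]
n = [0.41 × 0.69] / [0.31 × 0.59]
  = 0.2829 / 0.1829 = 1.5467
So the test needs 1.5467 × 83 ≈ 128.38 items; rounding up, 129.

129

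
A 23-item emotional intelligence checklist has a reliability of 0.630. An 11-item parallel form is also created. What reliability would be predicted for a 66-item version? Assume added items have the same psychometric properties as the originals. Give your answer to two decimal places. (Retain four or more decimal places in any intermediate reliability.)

Only the ratio of lengths matters: n = 66/23 = 2.8696
r_{66} = n·r / (1 + (n − 1)·r) = 1.8078 / 2.1778 ≈ 0.8301

0.83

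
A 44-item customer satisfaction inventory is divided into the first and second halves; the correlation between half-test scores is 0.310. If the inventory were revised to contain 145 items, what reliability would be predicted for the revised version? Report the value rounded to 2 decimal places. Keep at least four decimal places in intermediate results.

Spearman-Brown correction (n = 2): r_full = 2·0.310/(1 + 0.310) = 0.4733
Length factor from 44 to 145 items: n = 145/44 = 3.2955
r_new = n·r_full / (1 + (n − 1)·r_full) = 1.5598 / 2.0865 ≈ 0.7476

0.75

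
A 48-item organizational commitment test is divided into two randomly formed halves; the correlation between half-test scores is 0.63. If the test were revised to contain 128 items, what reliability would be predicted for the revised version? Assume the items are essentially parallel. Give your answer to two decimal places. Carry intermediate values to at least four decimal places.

Spearman-Brown correction (n = 2): r_full = 2·0.63/(1 + 0.63) = 0.7730
Length factor from 48 to 128 items: n = 128/48 = 2.6667
r_new = n·r_full / (1 + (n − 1)·r_full) = 2.0614 / 2.2884 ≈ 0.9008

0.90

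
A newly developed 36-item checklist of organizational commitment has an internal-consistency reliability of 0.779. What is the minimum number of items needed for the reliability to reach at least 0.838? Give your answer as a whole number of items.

53

n = 0.838(1 − 0.779) / [0.779(1 − 0.838)]
n = 0.185198 / 0.126198 ≈ 1.4675
Items needed = n × 36 = 1.4675 × 36 ≈ 52.83 → round up to 53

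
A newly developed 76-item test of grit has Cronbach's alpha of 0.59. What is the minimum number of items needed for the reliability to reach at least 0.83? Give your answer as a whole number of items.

258

Spearman-Brown solved for the length factor n:
n = r*(1 − r) / [ r (1 − r*) ]
n = [0.83 × 0.41] / [0.59 × 0.17]
n = 0.3403 / 0.1003 ≈ 3.3928
Items needed = n × 76 = 3.3928 × 76 ≈ 257.85 → round up to 258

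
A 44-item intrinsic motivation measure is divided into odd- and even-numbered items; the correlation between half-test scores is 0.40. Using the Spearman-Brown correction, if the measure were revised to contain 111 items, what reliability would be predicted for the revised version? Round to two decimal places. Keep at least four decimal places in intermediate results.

0.77

Full-test reliability from the split-half r: r_full = 2(0.40)/(1 + 0.40) = 0.5714
Then adjust to 111 items: n = 111/44 = 2.5227
r_new = n·r_full / (1 + (n − 1)·r_full) = 1.4415 / 1.8701 ≈ 0.7708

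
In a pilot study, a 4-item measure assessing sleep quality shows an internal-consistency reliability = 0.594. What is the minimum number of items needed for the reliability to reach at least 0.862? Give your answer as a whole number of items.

Invert Spearman-Brown to solve for n:
n = r_target (1 − r_old) / [ r_old (1 − r_target) ]
n = [0.862 × 0.406] / [0.594 × 0.138]
  = 0.349972 / 0.081972 = 4.2694
Items needed = n × 4 = 4.2694 × 4 ≈ 17.08 → round up to 18

18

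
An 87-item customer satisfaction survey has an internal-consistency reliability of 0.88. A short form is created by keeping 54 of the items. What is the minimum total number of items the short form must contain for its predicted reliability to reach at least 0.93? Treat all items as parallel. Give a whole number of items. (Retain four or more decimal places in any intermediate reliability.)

First, r for the 54-item form: n = 54/87 = 0.6207, so r_54 = 0.6207·0.88/(1 + (0.6207 − 1)·0.88) = 0.8199
Length factor from the short form to reach 0.93: n' = 0.93(1 − 0.8199) / [0.8199(1 − 0.93)] ≈ 2.9184
Items = 2.9184 × 54 ≈ 157.59 → 158

158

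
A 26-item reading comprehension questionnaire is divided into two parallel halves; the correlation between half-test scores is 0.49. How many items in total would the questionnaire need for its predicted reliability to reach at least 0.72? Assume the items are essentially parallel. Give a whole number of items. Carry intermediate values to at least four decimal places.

35

r_full = 2(0.49)/(1 + 0.49) = 0.6577
Solve Spearman-Brown for n: n = 0.72(1 − 0.6577) / [0.6577(1 − 0.72)] = 1.3383
Items = 1.3383 × 26 ≈ 34.80 → 35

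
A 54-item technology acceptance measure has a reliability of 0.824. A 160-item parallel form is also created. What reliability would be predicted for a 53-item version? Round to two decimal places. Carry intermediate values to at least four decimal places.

0.82

The 160-item form is not needed; work directly from the 54-item form with n = 53/54 = 0.9815.
r_{53} = n·r / (1 + (n − 1)·r) = 0.8088 / 0.9848 ≈ 0.8213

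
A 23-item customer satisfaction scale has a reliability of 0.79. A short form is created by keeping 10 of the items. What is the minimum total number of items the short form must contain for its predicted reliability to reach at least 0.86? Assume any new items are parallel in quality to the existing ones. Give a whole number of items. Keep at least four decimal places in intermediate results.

Short-form reliability: n = 10/23 = 0.4348; r_10 = n·r/(1+(n−1)r) ≈ 0.6206
Length factor from the short form to reach 0.86: n' = 0.86(1 − 0.6206) / [0.6206(1 − 0.86)] ≈ 3.7554
Items = 3.7554 × 10 ≈ 37.55 → 38

38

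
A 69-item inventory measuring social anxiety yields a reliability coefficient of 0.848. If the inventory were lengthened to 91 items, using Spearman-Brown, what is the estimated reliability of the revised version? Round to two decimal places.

0.88

n = 91/69 = 1.3188
By Spearman-Brown, r_new = n r / (1 + (n − 1) r).
r_new = 1.3188·0.848 / [1 + (1.3188 − 1)·0.848]
r_new = 1.1183 / 1.2703 ≈ 0.8803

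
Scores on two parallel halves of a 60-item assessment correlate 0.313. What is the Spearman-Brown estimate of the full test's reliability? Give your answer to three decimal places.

The full test is twice the length of either half (n = 2).
r_full = 2(0.313) / (1 + 0.313)
       = 0.6260 / 1.3130 = 0.4768

0.477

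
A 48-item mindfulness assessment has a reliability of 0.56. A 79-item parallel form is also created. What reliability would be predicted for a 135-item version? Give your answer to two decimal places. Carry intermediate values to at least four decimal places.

0.78

The 79-item form is not needed; work directly from the 48-item form with n = 135/48 = 2.8125.
r_{135} = n·r / (1 + (n − 1)·r) = 1.5750 / 2.0150 ≈ 0.7816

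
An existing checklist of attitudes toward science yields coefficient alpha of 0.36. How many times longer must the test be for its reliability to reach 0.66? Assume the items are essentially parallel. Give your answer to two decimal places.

n = 0.66 × (1 − 0.36) / [ 0.36 × (1 − 0.66) ]
n = 0.4224 / 0.1224 ≈ 3.4510

3.45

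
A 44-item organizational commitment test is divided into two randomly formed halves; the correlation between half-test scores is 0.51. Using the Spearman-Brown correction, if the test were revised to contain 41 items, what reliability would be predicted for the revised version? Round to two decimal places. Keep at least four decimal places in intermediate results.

0.66

Full-test reliability from the split-half r: r_full = 2(0.51)/(1 + 0.51) = 0.6755
Length factor from 44 to 41 items: n = 41/44 = 0.9318
r_new = n·r_full / (1 + (n − 1)·r_full) = 0.6294 / 0.9539 ≈ 0.6598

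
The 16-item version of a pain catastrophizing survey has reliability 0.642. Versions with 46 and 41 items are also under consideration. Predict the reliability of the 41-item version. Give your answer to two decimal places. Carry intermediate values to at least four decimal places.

The 46-item form is not needed; work directly from the 16-item form with n = 41/16 = 2.5625.
r_{41} = n·r / (1 + (n − 1)·r) = 1.6451 / 2.0031 ≈ 0.8213

0.82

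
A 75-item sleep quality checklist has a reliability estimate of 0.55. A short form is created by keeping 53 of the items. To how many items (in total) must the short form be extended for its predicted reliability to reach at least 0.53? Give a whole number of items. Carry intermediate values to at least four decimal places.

70

Short-form reliability: n = 53/75 = 0.7067; r_53 = n·r/(1+(n−1)r) ≈ 0.4634
Then solve for n' with r_old = 0.4634, r_target = 0.53: n' = 0.53(1 − 0.4634)/[0.4634(1 − 0.53)] = 1.3058
Total items = 1.3058 × 53 = 69.21, rounded up to 70.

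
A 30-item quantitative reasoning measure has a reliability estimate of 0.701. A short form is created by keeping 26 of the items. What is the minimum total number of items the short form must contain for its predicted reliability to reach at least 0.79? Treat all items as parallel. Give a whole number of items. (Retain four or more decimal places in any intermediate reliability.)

49

First, r for the 26-item form: n = 26/30 = 0.8667, so r_26 = 0.8667·0.701/(1 + (0.8667 − 1)·0.701) = 0.6702
Length factor from the short form to reach 0.79: n' = 0.79(1 − 0.6702) / [0.6702(1 − 0.79)] ≈ 1.8512
Items = 1.8512 × 26 ≈ 48.13 → 49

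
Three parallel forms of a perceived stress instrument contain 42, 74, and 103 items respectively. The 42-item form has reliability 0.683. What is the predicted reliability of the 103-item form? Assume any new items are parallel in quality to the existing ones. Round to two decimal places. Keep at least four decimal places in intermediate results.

0.84

Only the ratio of lengths matters: n = 103/42 = 2.4524
r_{103} = n·r / (1 + (n − 1)·r) = 1.6750 / 1.9920 ≈ 0.8409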